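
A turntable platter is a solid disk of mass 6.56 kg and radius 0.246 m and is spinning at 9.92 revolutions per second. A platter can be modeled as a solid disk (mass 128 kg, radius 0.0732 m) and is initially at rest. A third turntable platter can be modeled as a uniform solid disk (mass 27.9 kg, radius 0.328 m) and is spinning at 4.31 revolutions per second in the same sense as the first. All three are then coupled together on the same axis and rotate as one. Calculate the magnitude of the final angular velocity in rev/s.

No external torque acts about the common axis, so total angular momentum is conserved.
Moments of inertia: I_A = ½(6.56)(0.246)² = 0.1985 kg·m²; I_B = ½(128)(0.0732)² = 0.3429 kg·m²; I_C = ½(27.9)(0.328)² = 1.501 kg·m².
Taking A's sense as positive: L = (0.1985)(9.92) + (1.501)(4.31) = 8.437 kg·m²·rev/s.
Combined I = 0.1985 + 0.3429 + 1.501 = 2.042 kg·m².
ω_f = L / I = 8.437 / 2.042 = 4.132 rev/s.

|ω_f| ≈ 4.13 rev/s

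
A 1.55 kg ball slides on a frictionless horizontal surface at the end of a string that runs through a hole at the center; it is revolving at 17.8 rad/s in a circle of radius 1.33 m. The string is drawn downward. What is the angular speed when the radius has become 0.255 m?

ω₂ ≈ 484 rad/s

No torque about the axis ⇒ m r₁² ω₁ = m r₂² ω₂.
ω₂ = ω₁ (r₁/r₂)² = (17.8)(1.33/0.255)² = 484.2 rad/s.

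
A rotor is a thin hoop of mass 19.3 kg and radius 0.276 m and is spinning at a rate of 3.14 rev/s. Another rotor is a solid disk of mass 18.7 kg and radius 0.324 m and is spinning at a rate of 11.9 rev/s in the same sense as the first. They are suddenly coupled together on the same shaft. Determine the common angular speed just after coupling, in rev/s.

The coupling torques are internal; angular momentum about the shared axis is conserved.
Moments of inertia: I_A = (19.3)(0.276)² = 1.470 kg·m²; I_B = ½(18.7)(0.324)² = 0.9815 kg·m².
Taking A's sense as positive: L = (1.470)(3.14) + (0.9815)(11.9) = 16.30 kg·m²·rev/s.
Combined I = 1.470 + 0.9815 = 2.452 kg·m².
ω_f = L / I = 16.30 / 2.452 = 6.647 rev/s.

|ω_f| ≈ 6.65 rev/s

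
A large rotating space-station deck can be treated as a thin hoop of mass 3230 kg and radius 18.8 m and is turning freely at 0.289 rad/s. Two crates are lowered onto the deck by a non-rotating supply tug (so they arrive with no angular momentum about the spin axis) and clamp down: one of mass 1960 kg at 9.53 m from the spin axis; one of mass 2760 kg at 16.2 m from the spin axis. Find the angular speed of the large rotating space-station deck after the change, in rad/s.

ω_f ≈ 0.161 rad/s

No external torque acts about the spin axis; L_before = L_after.
I_p = (3230)(18.8)² = 1.142e+06 kg·m².
Added inertia Σmr² = (1960)(9.53)² + (2760)(16.2)² = 9.023e+05 kg·m²; I_f = 1.142e+06 + 9.023e+05 = 2.044e+06 kg·m².
ω_f = I_p ω_i / I_f = (1.142e+06)(0.289) / 2.044e+06 = 0.1614 rad/s.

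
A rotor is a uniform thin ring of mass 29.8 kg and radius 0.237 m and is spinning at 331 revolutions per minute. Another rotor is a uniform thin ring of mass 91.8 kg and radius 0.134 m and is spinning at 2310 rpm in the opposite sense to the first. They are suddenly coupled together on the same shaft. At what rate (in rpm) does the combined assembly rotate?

|ω_f| ≈ 979 rpm

The coupling torques are internal; angular momentum about the shared axis is conserved.
Moments of inertia: I_A = (29.8)(0.237)² = 1.674 kg·m²; I_B = (91.8)(0.134)² = 1.648 kg·m².
Taking A's sense as positive: L = (1.674)(331) − (1.648)(2310) = -3254 kg·m²·rpm.
Combined I = 1.674 + 1.648 = 3.322 kg·m².
ω_f = L / I = -3254 / 3.322 = -979.4 rpm.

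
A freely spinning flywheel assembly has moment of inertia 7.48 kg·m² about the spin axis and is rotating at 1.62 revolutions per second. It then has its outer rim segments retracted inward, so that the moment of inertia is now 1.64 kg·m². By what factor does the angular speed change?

ω₂/ω₁ ≈ 4.56

No external torque acts about the spin axis, so angular momentum is conserved.
ω₂/ω₁ = I₁/I₂ = 7.480 / 1.640 = 4.561.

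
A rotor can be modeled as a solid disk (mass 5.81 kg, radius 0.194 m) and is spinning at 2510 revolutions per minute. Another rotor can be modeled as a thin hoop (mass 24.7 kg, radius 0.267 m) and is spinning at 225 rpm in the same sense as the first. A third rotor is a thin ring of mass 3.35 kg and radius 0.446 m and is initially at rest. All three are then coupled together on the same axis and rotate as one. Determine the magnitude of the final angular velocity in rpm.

|ω_f| ≈ 264 rpm

No external torque acts about the common axis, so total angular momentum is conserved.
Moments of inertia: I_A = ½(5.81)(0.194)² = 0.1093 kg·m²; I_B = (24.7)(0.267)² = 1.761 kg·m²; I_C = (3.35)(0.446)² = 0.6664 kg·m².
Taking A's sense as positive: L = (0.1093)(2510) + (1.761)(225) = 670.6 kg·m²·rpm.
Combined I = 0.1093 + 1.761 + 0.6664 = 2.537 kg·m².
ω_f = L / I = 670.6 / 2.537 = 264.4 rpm.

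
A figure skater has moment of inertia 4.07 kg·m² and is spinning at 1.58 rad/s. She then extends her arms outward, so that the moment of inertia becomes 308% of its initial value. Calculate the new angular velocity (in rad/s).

No external torque acts about the spin axis, so angular momentum is conserved.
I₂ = 3.08 × 4.07 = 12.54 kg·m².
ω₂ = I₁ω₁ / I₂ = (4.070)(1.58 rad/s) / (12.54) = 0.5130 rad/s.

ω₂ ≈ 0.513 rad/s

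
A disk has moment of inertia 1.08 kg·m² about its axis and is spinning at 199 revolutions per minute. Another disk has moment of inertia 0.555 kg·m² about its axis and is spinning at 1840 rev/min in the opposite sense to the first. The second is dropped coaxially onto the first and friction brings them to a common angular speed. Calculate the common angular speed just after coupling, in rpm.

No external torque acts about the common axis, so total angular momentum is conserved.
Taking A's sense as positive: L = (1.080)(199) − (0.5550)(1840) = -806.3 kg·m²·rpm.
Combined I = 1.080 + 0.5550 = 1.635 kg·m².
ω_f = L / I = -806.3 / 1.635 = -493.1 rpm.

|ω_f| ≈ 493 rpm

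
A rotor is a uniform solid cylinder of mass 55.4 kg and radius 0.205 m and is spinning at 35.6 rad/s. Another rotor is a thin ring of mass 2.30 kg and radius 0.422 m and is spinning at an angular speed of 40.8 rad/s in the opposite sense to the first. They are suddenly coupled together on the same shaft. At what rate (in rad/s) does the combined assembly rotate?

|ω_f| ≈ 15.7 rad/s

No external torque acts about the common axis, so total angular momentum is conserved.
Moments of inertia: I_A = ½(55.4)(0.205)² = 1.164 kg·m²; I_B = (2.30)(0.422)² = 0.4096 kg·m².
Taking A's sense as positive: L = (1.164)(35.6) − (0.4096)(40.8) = 24.73 kg·m²·rad/s.
Combined I = 1.164 + 0.4096 = 1.574 kg·m².
ω_f = L / I = 24.73 / 1.574 = 15.71 rad/s.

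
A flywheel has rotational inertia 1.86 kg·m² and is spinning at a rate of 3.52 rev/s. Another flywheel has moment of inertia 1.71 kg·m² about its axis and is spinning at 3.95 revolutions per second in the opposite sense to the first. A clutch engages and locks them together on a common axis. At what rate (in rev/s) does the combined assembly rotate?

|ω_f| ≈ 0.0581 rev/s

No external torque acts about the common axis, so total angular momentum is conserved.
Taking A's sense as positive: L = (1.860)(3.52) − (1.710)(3.95) = -0.2073 kg·m²·rev/s.
Combined I = 1.860 + 1.710 = 3.570 kg·m².
ω_f = L / I = -0.2073 / 3.570 = -0.05807 rev/s.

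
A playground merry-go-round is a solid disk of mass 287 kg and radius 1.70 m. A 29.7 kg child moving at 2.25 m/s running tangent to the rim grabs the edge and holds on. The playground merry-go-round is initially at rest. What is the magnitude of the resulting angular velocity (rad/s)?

The axle reaction passes through the axle and exerts no torque about it; angular momentum about the axle is conserved through the impact.
I_p = ½(287)(1.70)² = 414.7 kg·m². Taking the sense of the child's angular momentum as positive, L_{child} = m v R = (29.7)(2.25)(1.70) = 113.6 kg·m²/s.
L_i = 0 + 113.6 = 113.6 kg·m²/s.
After sticking, I_f = I_p + m R² = 414.7 + (29.7)(1.70)² = 500.5 kg·m².
ω_f = L_i / I_f = 113.6 / 500.5 = 0.2270 rad/s.

|ω_f| ≈ 0.227 rad/s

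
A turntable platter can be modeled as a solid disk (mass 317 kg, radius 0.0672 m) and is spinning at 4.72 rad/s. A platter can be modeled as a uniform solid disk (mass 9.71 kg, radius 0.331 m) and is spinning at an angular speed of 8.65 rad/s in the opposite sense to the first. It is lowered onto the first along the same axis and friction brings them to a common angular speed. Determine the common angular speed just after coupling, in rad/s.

|ω_f| ≈ 0.980 rad/s

The coupling torques are internal; angular momentum about the shared axis is conserved.
Moments of inertia: I_A = ½(317)(0.0672)² = 0.7158 kg·m²; I_B = ½(9.71)(0.331)² = 0.5319 kg·m².
Taking A's sense as positive: L = (0.7158)(4.72) − (0.5319)(8.65) = -1.223 kg·m²·rad/s.
Combined I = 0.7158 + 0.5319 = 1.248 kg·m².
ω_f = L / I = -1.223 / 1.248 = -0.9800 rad/s.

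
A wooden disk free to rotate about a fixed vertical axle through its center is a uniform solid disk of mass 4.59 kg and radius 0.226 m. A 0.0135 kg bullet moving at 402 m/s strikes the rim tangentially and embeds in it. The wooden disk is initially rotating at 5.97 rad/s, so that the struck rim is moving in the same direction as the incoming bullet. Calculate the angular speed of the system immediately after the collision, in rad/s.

The axle reaction passes through the axle and exerts no torque about it; angular momentum about the axle is conserved through the impact.
I_p = ½(4.59)(0.226)² = 0.1172 kg·m². Taking the sense of the bullet's angular momentum as positive, L_{bullet} = m v R = (0.0135)(402)(0.226) = 1.227 kg·m²/s.
L_i = +I_p ω_p + m v R = +(0.1172)(5.97) + 1.227 = 1.926 kg·m²/s.
After sticking, I_f = I_p + m R² = 0.1172 + (0.0135)(0.226)² = 0.1179 kg·m².
ω_f = L_i / I_f = 1.926 / 0.1179 = 16.34 rad/s.

|ω_f| ≈ 16.3 rad/s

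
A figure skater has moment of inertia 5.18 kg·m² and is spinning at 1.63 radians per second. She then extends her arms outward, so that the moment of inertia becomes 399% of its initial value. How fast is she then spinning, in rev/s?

ω₂ ≈ 0.0650 rev/s

Angular momentum about the spin axis is conserved since the torque about it is zero.
I₂ = 3.99 × 5.18 = 20.67 kg·m².
ω₂ = I₁ω₁ / I₂ = (5.180)(1.63 rad/s) / (20.67) = 0.4085 rad/s = 0.06502 rev/s.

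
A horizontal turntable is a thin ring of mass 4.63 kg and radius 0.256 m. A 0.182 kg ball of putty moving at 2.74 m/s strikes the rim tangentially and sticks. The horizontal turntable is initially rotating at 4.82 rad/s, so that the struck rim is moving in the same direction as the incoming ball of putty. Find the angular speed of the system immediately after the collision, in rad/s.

The axle reaction passes through the axle and exerts no torque about it; angular momentum about the axle is conserved through the impact.
I_p = (4.63)(0.256)² = 0.3034 kg·m². Taking the sense of the ball of putty's angular momentum as positive, L_{ball} = m v R = (0.182)(2.74)(0.256) = 0.1277 kg·m²/s.
L_i = +I_p ω_p + m v R = +(0.3034)(4.82) + 0.1277 = 1.590 kg·m²/s.
After sticking, I_f = I_p + m R² = 0.3034 + (0.182)(0.256)² = 0.3154 kg·m².
ω_f = L_i / I_f = 1.590 / 0.3154 = 5.043 rad/s.

|ω_f| ≈ 5.04 rad/s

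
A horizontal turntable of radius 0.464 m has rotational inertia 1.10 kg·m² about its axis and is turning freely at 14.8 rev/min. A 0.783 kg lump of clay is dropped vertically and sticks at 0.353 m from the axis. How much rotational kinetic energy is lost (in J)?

energy lost ≈ 0.108 J

No external torque acts about the axis; L_before = L_after.
Added inertia Σmr² = (0.783)(0.353)² = 0.09757 kg·m²; I_f = 1.100 + 0.09757 = 1.198 kg·m².
ω_f = I_p ω_i / I_f = (1.100)(14.8) / 1.198 = 13.59 rpm.
KE_i = ½(1.100)(1.550 rad/s)² = 1.321 J; KE_f = ½(1.198)(1.424)² = 1.213 J.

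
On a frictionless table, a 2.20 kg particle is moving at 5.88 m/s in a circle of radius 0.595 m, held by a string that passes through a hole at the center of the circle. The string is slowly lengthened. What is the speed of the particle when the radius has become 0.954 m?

v₂ ≈ 3.67 m/s

The only horizontal force on the mass is along the cord (radial), so it exerts no torque about the hole and angular momentum m v r is conserved.
v₂ = v₁ r₁ / r₂ = (5.88)(0.595) / (0.954) = 3.667 m/s.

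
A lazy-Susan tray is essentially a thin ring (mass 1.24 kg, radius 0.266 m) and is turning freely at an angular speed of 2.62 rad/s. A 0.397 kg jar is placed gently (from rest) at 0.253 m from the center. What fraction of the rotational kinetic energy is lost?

fraction ≈ 0.225

The added mass arrives with no angular momentum about the center, and any external torque about the center is negligible, so the system's angular momentum is conserved.
I_p = (1.24)(0.266)² = 0.08774 kg·m².
Added inertia Σmr² = (0.397)(0.253)² = 0.02541 kg·m²; I_f = 0.08774 + 0.02541 = 0.1131 kg·m².
ω_f = I_p ω_i / I_f = (0.08774)(2.62) / 0.1131 = 2.032 rad/s.
KE_i = ½(0.08774)(2.620 rad/s)² = 0.3011 J; KE_f = ½(0.1131)(2.032)² = 0.2335 J.
Fraction lost = 0.2246.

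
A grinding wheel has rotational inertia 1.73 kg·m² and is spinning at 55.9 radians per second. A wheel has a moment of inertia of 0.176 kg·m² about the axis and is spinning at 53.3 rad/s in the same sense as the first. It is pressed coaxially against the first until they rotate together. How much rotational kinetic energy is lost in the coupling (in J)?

ΔKE lost ≈ 0.540 J

No external torque acts about the common axis, so total angular momentum is conserved.
Taking A's sense as positive: L = (1.730)(55.9) + (0.1760)(53.3) = 106.1 kg·m²·rad/s.
Combined I = 1.730 + 0.1760 = 1.906 kg·m².
ω_f = L / I = 106.1 / 1.906 = 55.66 rad/s.
KE_i = ½ΣIω² = 2953 J; KE_f = ½(1.906)(55.66)² = 2952 J.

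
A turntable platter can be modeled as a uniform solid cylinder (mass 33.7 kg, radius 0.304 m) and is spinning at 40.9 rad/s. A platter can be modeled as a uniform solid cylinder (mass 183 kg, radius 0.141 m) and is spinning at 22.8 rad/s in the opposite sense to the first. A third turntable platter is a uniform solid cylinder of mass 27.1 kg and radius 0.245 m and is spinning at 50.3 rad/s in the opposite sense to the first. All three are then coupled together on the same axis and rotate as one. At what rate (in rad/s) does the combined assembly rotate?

|ω_f| ≈ 4.46 rad/s

No external torque acts about the common axis, so total angular momentum is conserved.
Moments of inertia: I_A = ½(33.7)(0.304)² = 1.557 kg·m²; I_B = ½(183)(0.141)² = 1.819 kg·m²; I_C = ½(27.1)(0.245)² = 0.8133 kg·m².
Taking A's sense as positive: L = (1.557)(40.9) − (1.819)(22.8) − (0.8133)(50.3) = -18.70 kg·m²·rad/s.
Combined I = 1.557 + 1.819 + 0.8133 = 4.190 kg·m².
ω_f = L / I = -18.70 / 4.190 = -4.463 rad/s.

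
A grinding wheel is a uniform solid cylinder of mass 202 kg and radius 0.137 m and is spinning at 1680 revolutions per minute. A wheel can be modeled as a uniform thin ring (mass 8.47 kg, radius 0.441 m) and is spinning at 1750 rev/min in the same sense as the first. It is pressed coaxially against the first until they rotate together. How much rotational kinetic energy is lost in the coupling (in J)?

ΔKE lost ≈ 23.7 J

No external torque acts about the common axis, so total angular momentum is conserved.
Moments of inertia: I_A = ½(202)(0.137)² = 1.896 kg·m²; I_B = (8.47)(0.441)² = 1.647 kg·m².
Taking A's sense as positive: L = (1.896)(1680) + (1.647)(1750) = 6067 kg·m²·rpm.
Combined I = 1.896 + 1.647 = 3.543 kg·m².
ω_f = L / I = 6067 / 3.543 = 1713 rpm.
KE_i = ½ΣIω² = 57000 J; KE_f = ½(3.543)(179.3)² = 56970 J.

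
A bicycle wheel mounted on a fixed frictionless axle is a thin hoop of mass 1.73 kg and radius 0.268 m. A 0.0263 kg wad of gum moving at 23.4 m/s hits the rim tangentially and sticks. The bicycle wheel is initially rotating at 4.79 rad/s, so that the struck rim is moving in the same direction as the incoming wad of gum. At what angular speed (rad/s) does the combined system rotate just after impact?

About the axle the impulsive forces during the collision are internal, so angular momentum about that axis is conserved.
I_p = (1.73)(0.268)² = 0.1243 kg·m². Taking the sense of the wad of gum's angular momentum as positive, L_{wad} = m v R = (0.0263)(23.4)(0.268) = 0.1649 kg·m²/s.
L_i = +I_p ω_p + m v R = +(0.1243)(4.79) + 0.1649 = 0.7601 kg·m²/s.
After sticking, I_f = I_p + m R² = 0.1243 + (0.0263)(0.268)² = 0.1261 kg·m².
ω_f = L_i / I_f = 0.7601 / 0.1261 = 6.026 rad/s.

|ω_f| ≈ 6.03 rad/s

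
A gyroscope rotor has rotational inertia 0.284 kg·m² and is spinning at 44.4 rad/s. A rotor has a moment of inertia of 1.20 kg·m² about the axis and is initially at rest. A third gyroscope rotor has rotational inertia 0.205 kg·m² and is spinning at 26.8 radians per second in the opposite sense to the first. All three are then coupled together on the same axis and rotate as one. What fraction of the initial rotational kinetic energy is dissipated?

fraction ≈ 0.958

No external torque acts about the common axis, so total angular momentum is conserved.
Taking A's sense as positive: L = (0.2840)(44.4) − (0.2050)(26.8) = 7.116 kg·m²·rad/s.
Combined I = 0.2840 + 1.200 + 0.2050 = 1.689 kg·m².
ω_f = L / I = 7.116 / 1.689 = 4.213 rad/s.
KE_i = ½ΣIω² = 353.6 J; KE_f = ½(1.689)(4.213)² = 14.99 J.
Fraction dissipated = (KE_i − KE_f)/KE_i = 0.9576.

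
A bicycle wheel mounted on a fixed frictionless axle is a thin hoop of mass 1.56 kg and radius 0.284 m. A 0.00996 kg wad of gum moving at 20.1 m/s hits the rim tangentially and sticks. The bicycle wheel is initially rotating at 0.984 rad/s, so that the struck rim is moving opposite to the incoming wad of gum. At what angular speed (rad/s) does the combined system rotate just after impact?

About the axle the impulsive forces during the collision are internal, so angular momentum about that axis is conserved.
I_p = (1.56)(0.284)² = 0.1258 kg·m². Taking the sense of the wad of gum's angular momentum as positive, L_{wad} = m v R = (0.00996)(20.1)(0.284) = 0.05686 kg·m²/s.
L_i = −I_p ω_p + m v R = −(0.1258)(0.984) + 0.05686 = -0.06695 kg·m²/s.
After sticking, I_f = I_p + m R² = 0.1258 + (0.00996)(0.284)² = 0.1266 kg·m².
ω_f = L_i / I_f = -0.06695 / 0.1266 = -0.5288 rad/s.

|ω_f| ≈ 0.529 rad/s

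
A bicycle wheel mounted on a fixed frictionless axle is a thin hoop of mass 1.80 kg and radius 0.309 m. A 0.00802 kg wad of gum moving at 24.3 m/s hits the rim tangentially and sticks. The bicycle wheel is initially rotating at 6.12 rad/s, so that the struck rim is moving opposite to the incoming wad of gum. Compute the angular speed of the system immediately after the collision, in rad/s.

|ω_f| ≈ 5.74 rad/s

About the axle the impulsive forces during the collision are internal, so angular momentum about that axis is conserved.
I_p = (1.80)(0.309)² = 0.1719 kg·m². Taking the sense of the wad of gum's angular momentum as positive, L_{wad} = m v R = (0.00802)(24.3)(0.309) = 0.06022 kg·m²/s.
L_i = −I_p ω_p + m v R = −(0.1719)(6.12) + 0.06022 = -0.9916 kg·m²/s.
After sticking, I_f = I_p + m R² = 0.1719 + (0.00802)(0.309)² = 0.1726 kg·m².
ω_f = L_i / I_f = -0.9916 / 0.1726 = -5.744 rad/s.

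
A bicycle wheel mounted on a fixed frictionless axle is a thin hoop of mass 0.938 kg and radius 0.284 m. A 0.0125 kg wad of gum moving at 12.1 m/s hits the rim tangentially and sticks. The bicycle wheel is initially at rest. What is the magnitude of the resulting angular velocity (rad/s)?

|ω_f| ≈ 0.560 rad/s

About the axle the impulsive forces during the collision are internal, so angular momentum about that axis is conserved.
I_p = (0.938)(0.284)² = 0.07566 kg·m². Taking the sense of the wad of gum's angular momentum as positive, L_{wad} = m v R = (0.0125)(12.1)(0.284) = 0.04295 kg·m²/s.
L_i = 0 + 0.04295 = 0.04295 kg·m²/s.
After sticking, I_f = I_p + m R² = 0.07566 + (0.0125)(0.284)² = 0.07666 kg·m².
ω_f = L_i / I_f = 0.04295 / 0.07666 = 0.5603 rad/s.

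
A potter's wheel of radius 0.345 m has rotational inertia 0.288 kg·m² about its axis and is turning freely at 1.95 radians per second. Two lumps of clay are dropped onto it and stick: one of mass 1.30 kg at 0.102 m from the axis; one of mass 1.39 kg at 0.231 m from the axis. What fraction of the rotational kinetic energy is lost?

No external torque acts about the axis; L_before = L_after.
Added inertia Σmr² = (1.30)(0.102)² + (1.39)(0.231)² = 0.08770 kg·m²; I_f = 0.2880 + 0.08770 = 0.3757 kg·m².
ω_f = I_p ω_i / I_f = (0.2880)(1.95) / 0.3757 = 1.495 rad/s.
KE_i = ½(0.2880)(1.950 rad/s)² = 0.5476 J; KE_f = ½(0.3757)(1.495)² = 0.4197 J.
Fraction lost = 0.2334.

fraction ≈ 0.233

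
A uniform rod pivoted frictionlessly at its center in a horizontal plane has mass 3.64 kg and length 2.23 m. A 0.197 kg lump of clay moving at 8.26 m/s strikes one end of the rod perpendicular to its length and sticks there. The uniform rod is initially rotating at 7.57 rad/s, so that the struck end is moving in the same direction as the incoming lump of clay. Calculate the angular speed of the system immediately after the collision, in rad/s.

The axle reaction passes through the pivot and exerts no torque about it; angular momentum about the pivot is conserved through the impact.
I_p = (1/12)(3.64)(2.23)² = 1.508 kg·m². Taking the sense of the lump of clay's angular momentum as positive, L_{lump} = m v R = (0.197)(8.26)(2.23/2) = 1.814 kg·m²/s.
L_i = +I_p ω_p + m v R = +(1.508)(7.57) + 1.814 = 13.23 kg·m²/s.
After sticking, I_f = I_p + m R² = 1.508 + (0.197)(2.23/2)² = 1.753 kg·m².
ω_f = L_i / I_f = 13.23 / 1.753 = 7.547 rad/s.

|ω_f| ≈ 7.55 rad/s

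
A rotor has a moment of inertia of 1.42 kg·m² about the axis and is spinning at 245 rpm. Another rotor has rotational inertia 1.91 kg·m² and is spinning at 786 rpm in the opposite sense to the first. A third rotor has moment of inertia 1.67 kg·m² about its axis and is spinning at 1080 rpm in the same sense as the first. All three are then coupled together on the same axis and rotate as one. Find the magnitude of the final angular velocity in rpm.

The coupling torques are internal; angular momentum about the shared axis is conserved.
Taking A's sense as positive: L = (1.420)(245) − (1.910)(786) + (1.670)(1080) = 650.2 kg·m²·rpm.
Combined I = 1.420 + 1.910 + 1.670 = 5.000 kg·m².
ω_f = L / I = 650.2 / 5.000 = 130.0 rpm.

|ω_f| ≈ 130 rpm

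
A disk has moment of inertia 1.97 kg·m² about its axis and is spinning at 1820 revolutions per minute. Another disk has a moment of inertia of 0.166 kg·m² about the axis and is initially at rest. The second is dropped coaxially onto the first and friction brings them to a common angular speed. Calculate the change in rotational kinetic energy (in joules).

ΔKE ≈ -2780 J

The coupling torques are internal; angular momentum about the shared axis is conserved.
Taking A's sense as positive: L = (1.970)(1820) = 3585 kg·m²·rpm.
Combined I = 1.970 + 0.1660 = 2.136 kg·m².
ω_f = L / I = 3585 / 2.136 = 1679 rpm.
KE_i = ½ΣIω² = 35780 J; KE_f = ½(2.136)(175.8)² = 33000 J.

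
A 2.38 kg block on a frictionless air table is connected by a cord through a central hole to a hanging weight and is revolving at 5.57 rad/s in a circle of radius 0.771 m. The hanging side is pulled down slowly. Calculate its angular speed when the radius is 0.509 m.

The constraining force is radial, so m r² ω about the center is conserved.
ω₂ = ω₁ (r₁/r₂)² = (5.57)(0.771/0.509)² = 12.78 rad/s.

ω₂ ≈ 12.8 rad/s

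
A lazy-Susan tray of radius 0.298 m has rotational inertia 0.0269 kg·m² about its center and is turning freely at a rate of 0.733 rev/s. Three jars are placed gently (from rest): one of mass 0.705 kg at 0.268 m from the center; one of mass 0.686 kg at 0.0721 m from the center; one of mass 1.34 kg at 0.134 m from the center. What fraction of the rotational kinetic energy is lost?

No external torque acts about the center; L_before = L_after.
Added inertia Σmr² = (0.705)(0.268)² + (0.686)(0.0721)² + (1.34)(0.134)² = 0.07826 kg·m²; I_f = 0.02690 + 0.07826 = 0.1052 kg·m².
ω_f = I_p ω_i / I_f = (0.02690)(0.733) / 0.1052 = 0.1875 rev/s.
KE_i = ½(0.02690)(4.606 rad/s)² = 0.2853 J; KE_f = ½(0.1052)(1.178)² = 0.07298 J.
Fraction lost = 0.7442.

fraction ≈ 0.744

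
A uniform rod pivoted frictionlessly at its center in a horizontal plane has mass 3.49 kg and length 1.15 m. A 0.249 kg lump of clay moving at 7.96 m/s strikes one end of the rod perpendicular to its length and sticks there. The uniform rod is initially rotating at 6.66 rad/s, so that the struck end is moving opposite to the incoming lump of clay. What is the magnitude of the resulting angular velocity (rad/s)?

|ω_f| ≈ 3.05 rad/s

About the pivot the impulsive forces during the collision are internal, so angular momentum about that axis is conserved.
I_p = (1/12)(3.49)(1.15)² = 0.3846 kg·m². Taking the sense of the lump of clay's angular momentum as positive, L_{lump} = m v R = (0.249)(7.96)(1.15/2) = 1.140 kg·m²/s.
L_i = −I_p ω_p + m v R = −(0.3846)(6.66) + 1.140 = -1.422 kg·m²/s.
After sticking, I_f = I_p + m R² = 0.3846 + (0.249)(1.15/2)² = 0.4670 kg·m².
ω_f = L_i / I_f = -1.422 / 0.4670 = -3.045 rad/s.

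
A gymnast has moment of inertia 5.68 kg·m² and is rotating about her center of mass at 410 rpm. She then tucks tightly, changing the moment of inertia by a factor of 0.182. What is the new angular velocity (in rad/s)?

ω₂ ≈ 236 rad/s

With no external torque about the axis, L is conserved: I₁ω₁ = I₂ω₂.
I₂ = 0.182 × 5.68 = 1.034 kg·m².
ω₂ = I₁ω₁ / I₂ = (5.680)(410 rpm) / (1.034) = 2253 rpm = 235.9 rad/s.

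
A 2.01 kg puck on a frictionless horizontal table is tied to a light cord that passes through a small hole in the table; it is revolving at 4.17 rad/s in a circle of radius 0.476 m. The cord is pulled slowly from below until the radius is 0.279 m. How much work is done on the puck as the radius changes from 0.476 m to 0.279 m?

W ≈ 7.57 J

No torque about the axis ⇒ m r₁² ω₁ = m r₂² ω₂.
ω₂ = ω₁ (r₁/r₂)² = (4.17)(0.476/0.279)² = 12.14 rad/s.
W = ΔKE = ½m(v₂² − v₁²) = 7.566 J.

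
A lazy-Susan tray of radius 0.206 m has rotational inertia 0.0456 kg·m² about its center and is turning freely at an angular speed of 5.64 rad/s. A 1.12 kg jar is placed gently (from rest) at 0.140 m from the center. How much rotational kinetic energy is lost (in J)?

energy lost ≈ 0.236 J

No external torque acts about the center; L_before = L_after.
Added inertia Σmr² = (1.12)(0.140)² = 0.02195 kg·m²; I_f = 0.04560 + 0.02195 = 0.06755 kg·m².
ω_f = I_p ω_i / I_f = (0.04560)(5.64) / 0.06755 = 3.807 rad/s.
KE_i = ½(0.04560)(5.640 rad/s)² = 0.7253 J; KE_f = ½(0.06755)(3.807)² = 0.4896 J.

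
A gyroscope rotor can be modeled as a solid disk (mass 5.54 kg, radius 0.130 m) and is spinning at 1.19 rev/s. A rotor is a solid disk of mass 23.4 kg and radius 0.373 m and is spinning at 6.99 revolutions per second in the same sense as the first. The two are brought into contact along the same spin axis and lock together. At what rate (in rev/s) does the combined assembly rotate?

|ω_f| ≈ 6.83 rev/s

The coupling torques are internal; angular momentum about the shared axis is conserved.
Moments of inertia: I_A = ½(5.54)(0.130)² = 0.04681 kg·m²; I_B = ½(23.4)(0.373)² = 1.628 kg·m².
Taking A's sense as positive: L = (0.04681)(1.19) + (1.628)(6.99) = 11.43 kg·m²·rev/s.
Combined I = 0.04681 + 1.628 = 1.675 kg·m².
ω_f = L / I = 11.43 / 1.675 = 6.828 rev/s.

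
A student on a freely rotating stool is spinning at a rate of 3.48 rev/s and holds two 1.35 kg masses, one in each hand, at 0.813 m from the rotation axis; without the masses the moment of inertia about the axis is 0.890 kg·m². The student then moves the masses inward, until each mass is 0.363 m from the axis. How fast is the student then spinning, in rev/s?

Angular momentum about the spin axis is conserved since the torque about it is zero.
I₁ = 0.890 + 2(1.35)(0.813)² = 2.675 kg·m²; I₂ = 0.890 + 2(1.35)(0.363)² = 1.246 kg·m².
ω₂ = I₁ω₁ / I₂ = (2.675)(3.48 rev/s) / (1.246) = 7.471 rev/s.

ω₂ ≈ 7.47 rev/s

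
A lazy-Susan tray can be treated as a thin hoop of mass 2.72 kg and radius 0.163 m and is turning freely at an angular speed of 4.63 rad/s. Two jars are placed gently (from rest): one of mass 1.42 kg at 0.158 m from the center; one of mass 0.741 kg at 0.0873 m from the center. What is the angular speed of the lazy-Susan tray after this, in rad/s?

ω_f ≈ 2.95 rad/s

No external torque acts about the center; L_before = L_after.
I_p = (2.72)(0.163)² = 0.07227 kg·m².
Added inertia Σmr² = (1.42)(0.158)² + (0.741)(0.0873)² = 0.04110 kg·m²; I_f = 0.07227 + 0.04110 = 0.1134 kg·m².
ω_f = I_p ω_i / I_f = (0.07227)(4.63) / 0.1134 = 2.952 rad/s.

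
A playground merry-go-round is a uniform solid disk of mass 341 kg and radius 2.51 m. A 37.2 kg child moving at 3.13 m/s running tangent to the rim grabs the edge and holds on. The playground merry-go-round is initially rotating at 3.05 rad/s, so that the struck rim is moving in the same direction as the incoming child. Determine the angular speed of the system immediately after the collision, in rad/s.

|ω_f| ≈ 2.73 rad/s

The axle reaction passes through the axle and exerts no torque about it; angular momentum about the axle is conserved through the impact.
I_p = ½(341)(2.51)² = 1074 kg·m². Taking the sense of the child's angular momentum as positive, L_{child} = m v R = (37.2)(3.13)(2.51) = 292.3 kg·m²/s.
L_i = +I_p ω_p + m v R = +(1074)(3.05) + 292.3 = 3568 kg·m²/s.
After sticking, I_f = I_p + m R² = 1074 + (37.2)(2.51)² = 1309 kg·m².
ω_f = L_i / I_f = 3568 / 1309 = 2.727 rad/s.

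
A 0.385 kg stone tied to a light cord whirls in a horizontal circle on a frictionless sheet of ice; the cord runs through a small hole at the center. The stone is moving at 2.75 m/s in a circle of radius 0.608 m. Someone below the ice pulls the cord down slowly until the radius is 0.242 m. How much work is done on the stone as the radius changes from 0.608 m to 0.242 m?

Central (radial) force ⇒ zero torque about the center ⇒ m v r is constant.
v₂ = v₁ r₁ / r₂ = (2.75)(0.608) / (0.242) = 6.909 m/s.
W = ΔKE = ½m(v₂² − v₁²) = 7.733 J.

W ≈ 7.73 J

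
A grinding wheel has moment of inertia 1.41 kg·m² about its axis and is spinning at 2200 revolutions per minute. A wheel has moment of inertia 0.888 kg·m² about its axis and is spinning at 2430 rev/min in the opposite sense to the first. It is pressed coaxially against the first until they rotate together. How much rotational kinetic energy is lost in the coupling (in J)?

No external torque acts about the common axis, so total angular momentum is conserved.
Taking A's sense as positive: L = (1.410)(2200) − (0.8880)(2430) = 944.2 kg·m²·rpm.
Combined I = 1.410 + 0.8880 = 2.298 kg·m².
ω_f = L / I = 944.2 / 2.298 = 410.9 rpm.
KE_i = ½ΣIω² = 66170 J; KE_f = ½(2.298)(43.03)² = 2127 J.

ΔKE lost ≈ 64000 J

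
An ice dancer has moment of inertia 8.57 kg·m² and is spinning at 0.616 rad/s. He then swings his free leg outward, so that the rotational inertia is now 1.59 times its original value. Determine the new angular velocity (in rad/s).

ω₂ ≈ 0.387 rad/s

Angular momentum about the spin axis is conserved since the torque about it is zero.
I₂ = 1.59 × 8.57 = 13.63 kg·m².
ω₂ = I₁ω₁ / I₂ = (8.570)(0.616 rad/s) / (13.63) = 0.3874 rad/s.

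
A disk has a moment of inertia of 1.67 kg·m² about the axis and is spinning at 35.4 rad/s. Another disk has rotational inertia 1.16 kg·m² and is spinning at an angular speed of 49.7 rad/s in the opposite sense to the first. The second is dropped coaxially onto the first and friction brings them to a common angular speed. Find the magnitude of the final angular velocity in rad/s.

|ω_f| ≈ 0.518 rad/s

The coupling torques are internal; angular momentum about the shared axis is conserved.
Taking A's sense as positive: L = (1.670)(35.4) − (1.160)(49.7) = 1.466 kg·m²·rad/s.
Combined I = 1.670 + 1.160 = 2.830 kg·m².
ω_f = L / I = 1.466 / 2.830 = 0.5180 rad/s.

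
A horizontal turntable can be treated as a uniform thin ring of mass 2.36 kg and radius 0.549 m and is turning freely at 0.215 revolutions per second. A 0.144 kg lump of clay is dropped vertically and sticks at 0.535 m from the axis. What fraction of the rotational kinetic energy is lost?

fraction ≈ 0.0548

No external torque acts about the axis; L_before = L_after.
I_p = (2.36)(0.549)² = 0.7113 kg·m².
Added inertia Σmr² = (0.144)(0.535)² = 0.04122 kg·m²; I_f = 0.7113 + 0.04122 = 0.7525 kg·m².
ω_f = I_p ω_i / I_f = (0.7113)(0.215) / 0.7525 = 0.2032 rev/s.
KE_i = ½(0.7113)(1.351 rad/s)² = 0.6490 J; KE_f = ½(0.7525)(1.277)² = 0.6135 J.
Fraction lost = 0.05477.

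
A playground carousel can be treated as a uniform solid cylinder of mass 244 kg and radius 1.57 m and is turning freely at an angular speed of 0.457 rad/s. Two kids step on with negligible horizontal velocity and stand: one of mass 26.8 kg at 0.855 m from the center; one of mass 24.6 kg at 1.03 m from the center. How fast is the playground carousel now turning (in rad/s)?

No external torque acts about the center; L_before = L_after.
I_p = ½(244)(1.57)² = 300.7 kg·m².
Added inertia Σmr² = (26.8)(0.855)² + (24.6)(1.03)² = 45.69 kg·m²; I_f = 300.7 + 45.69 = 346.4 kg·m².
ω_f = I_p ω_i / I_f = (300.7)(0.457) / 346.4 = 0.3967 rad/s.

ω_f ≈ 0.397 rad/s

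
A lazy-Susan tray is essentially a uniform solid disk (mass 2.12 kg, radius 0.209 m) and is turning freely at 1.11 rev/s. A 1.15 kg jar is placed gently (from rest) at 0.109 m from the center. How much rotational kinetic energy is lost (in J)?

No external torque acts about the center; L_before = L_after.
I_p = ½(2.12)(0.209)² = 0.04630 kg·m².
Added inertia Σmr² = (1.15)(0.109)² = 0.01366 kg·m²; I_f = 0.04630 + 0.01366 = 0.05997 kg·m².
ω_f = I_p ω_i / I_f = (0.04630)(1.11) / 0.05997 = 0.8571 rev/s.
KE_i = ½(0.04630)(6.974 rad/s)² = 1.126 J; KE_f = ½(0.05997)(5.385)² = 0.8695 J.

energy lost ≈ 0.257 J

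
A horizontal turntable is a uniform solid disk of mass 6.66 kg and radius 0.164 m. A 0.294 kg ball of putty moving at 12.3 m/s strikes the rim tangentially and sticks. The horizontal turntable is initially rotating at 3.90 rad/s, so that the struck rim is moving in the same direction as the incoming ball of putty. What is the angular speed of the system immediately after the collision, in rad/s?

About the axle the impulsive forces during the collision are internal, so angular momentum about that axis is conserved.
I_p = ½(6.66)(0.164)² = 0.08956 kg·m². Taking the sense of the ball of putty's angular momentum as positive, L_{ball} = m v R = (0.294)(12.3)(0.164) = 0.5931 kg·m²/s.
L_i = +I_p ω_p + m v R = +(0.08956)(3.90) + 0.5931 = 0.9424 kg·m²/s.
After sticking, I_f = I_p + m R² = 0.08956 + (0.294)(0.164)² = 0.09747 kg·m².
ω_f = L_i / I_f = 0.9424 / 0.09747 = 9.668 rad/s.

|ω_f| ≈ 9.67 rad/s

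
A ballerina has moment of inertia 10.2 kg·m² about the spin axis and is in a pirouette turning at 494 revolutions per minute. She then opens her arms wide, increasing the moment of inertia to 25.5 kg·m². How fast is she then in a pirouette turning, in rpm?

Angular momentum about the spin axis is conserved since the torque about it is zero.
ω₂ = I₁ω₁ / I₂ = (10.20)(494 rpm) / (25.50) = 197.6 rpm.

ω₂ ≈ 198 rpm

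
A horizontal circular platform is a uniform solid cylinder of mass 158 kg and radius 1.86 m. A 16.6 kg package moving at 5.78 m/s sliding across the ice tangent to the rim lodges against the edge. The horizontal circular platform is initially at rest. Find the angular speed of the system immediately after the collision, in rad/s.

The axle reaction passes through the central axle and exerts no torque about it; angular momentum about the central axle is conserved through the impact.
I_p = ½(158)(1.86)² = 273.3 kg·m². Taking the sense of the package's angular momentum as positive, L_{package} = m v R = (16.6)(5.78)(1.86) = 178.5 kg·m²/s.
L_i = 0 + 178.5 = 178.5 kg·m²/s.
After sticking, I_f = I_p + m R² = 273.3 + (16.6)(1.86)² = 330.7 kg·m².
ω_f = L_i / I_f = 178.5 / 330.7 = 0.5396 rad/s.

|ω_f| ≈ 0.540 rad/s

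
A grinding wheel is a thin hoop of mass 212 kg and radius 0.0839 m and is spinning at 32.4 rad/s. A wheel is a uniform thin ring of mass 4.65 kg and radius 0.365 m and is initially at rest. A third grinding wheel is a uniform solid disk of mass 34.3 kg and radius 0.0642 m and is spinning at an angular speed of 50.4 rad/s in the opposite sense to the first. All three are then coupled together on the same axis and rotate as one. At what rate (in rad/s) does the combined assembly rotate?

|ω_f| ≈ 20.5 rad/s

The coupling torques are internal; angular momentum about the shared axis is conserved.
Moments of inertia: I_A = (212)(0.0839)² = 1.492 kg·m²; I_B = (4.65)(0.365)² = 0.6195 kg·m²; I_C = ½(34.3)(0.0642)² = 0.07069 kg·m².
Taking A's sense as positive: L = (1.492)(32.4) − (0.07069)(50.4) = 44.79 kg·m²·rad/s.
Combined I = 1.492 + 0.6195 + 0.07069 = 2.182 kg·m².
ω_f = L / I = 44.79 / 2.182 = 20.52 rad/s.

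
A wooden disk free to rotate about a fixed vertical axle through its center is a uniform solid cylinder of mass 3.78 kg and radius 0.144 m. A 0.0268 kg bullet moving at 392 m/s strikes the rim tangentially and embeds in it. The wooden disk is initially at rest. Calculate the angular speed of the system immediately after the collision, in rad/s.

The axle reaction passes through the axle and exerts no torque about it; angular momentum about the axle is conserved through the impact.
I_p = ½(3.78)(0.144)² = 0.03919 kg·m². Taking the sense of the bullet's angular momentum as positive, L_{bullet} = m v R = (0.0268)(392)(0.144) = 1.513 kg·m²/s.
L_i = 0 + 1.513 = 1.513 kg·m²/s.
After sticking, I_f = I_p + m R² = 0.03919 + (0.0268)(0.144)² = 0.03975 kg·m².
ω_f = L_i / I_f = 1.513 / 0.03975 = 38.06 rad/s.

|ω_f| ≈ 38.1 rad/s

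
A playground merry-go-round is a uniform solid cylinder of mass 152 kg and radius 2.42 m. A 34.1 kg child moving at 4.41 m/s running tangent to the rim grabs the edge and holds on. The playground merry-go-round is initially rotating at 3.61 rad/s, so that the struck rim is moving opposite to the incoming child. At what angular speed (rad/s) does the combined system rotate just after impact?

The axle reaction passes through the axle and exerts no torque about it; angular momentum about the axle is conserved through the impact.
I_p = ½(152)(2.42)² = 445.1 kg·m². Taking the sense of the child's angular momentum as positive, L_{child} = m v R = (34.1)(4.41)(2.42) = 363.9 kg·m²/s.
L_i = −I_p ω_p + m v R = −(445.1)(3.61) + 363.9 = -1243 kg·m²/s.
After sticking, I_f = I_p + m R² = 445.1 + (34.1)(2.42)² = 644.8 kg·m².
ω_f = L_i / I_f = -1243 / 644.8 = -1.928 rad/s.

|ω_f| ≈ 1.93 rad/s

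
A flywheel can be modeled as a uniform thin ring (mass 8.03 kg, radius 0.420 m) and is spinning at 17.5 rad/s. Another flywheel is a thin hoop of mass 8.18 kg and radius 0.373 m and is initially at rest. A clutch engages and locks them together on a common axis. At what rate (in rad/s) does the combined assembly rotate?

|ω_f| ≈ 9.70 rad/s

No external torque acts about the common axis, so total angular momentum is conserved.
Moments of inertia: I_A = (8.03)(0.420)² = 1.416 kg·m²; I_B = (8.18)(0.373)² = 1.138 kg·m².
Taking A's sense as positive: L = (1.416)(17.5) = 24.79 kg·m²·rad/s.
Combined I = 1.416 + 1.138 = 2.555 kg·m².
ω_f = L / I = 24.79 / 2.555 = 9.704 rad/s.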